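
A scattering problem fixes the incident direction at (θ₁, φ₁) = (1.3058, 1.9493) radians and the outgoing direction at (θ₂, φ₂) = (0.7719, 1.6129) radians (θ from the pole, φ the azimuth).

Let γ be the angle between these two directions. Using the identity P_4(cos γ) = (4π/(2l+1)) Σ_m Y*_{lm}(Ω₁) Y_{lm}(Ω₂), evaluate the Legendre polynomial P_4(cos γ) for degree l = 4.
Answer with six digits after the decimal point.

Term-by-term m-sum for l=4 (normalisation 4π/9 = 1.396263):
  [-4]  conj(Y_{4,-4})(Ω₁) = (0.021787, 0.383285) ; Y_{4,-4}(Ω₂) = (0.103259, -0.017557) ; Δ = (0.008979, 0.039195)
  [-3]  conj(Y_{4,-3})(Ω₁) = (0.267197, -0.124255) ; Y_{4,-3}(Ω₂) = (0.038342, 0.301936) ; Δ = (0.047762, 0.075912)
  [-2]  conj(Y_{4,-2})(Ω₁) = (0.117735, 0.111232) ; Y_{4,-2}(Ω₂) = (-0.420746, 0.035514) ; Δ = (-0.053487, -0.042619)
  [-1]  conj(Y_{4,-1})(Ω₁) = (0.111347, -0.279992) ; Y_{4,-1}(Ω₂) = (-0.005917, -0.140444) ; Δ = (-0.039982, -0.013981)
  [+0]  conj(Y_{4,0})(Ω₁) = (0.117088, -0.000000) ; Y_{4,0}(Ω₂) = (-0.335990, 0.000000) ; Δ = (-0.039340, 0.000000)
  [+1]  conj(Y_{4,1})(Ω₁) = (-0.111347, -0.279992) ; Y_{4,1}(Ω₂) = (0.005917, -0.140444) ; Δ = (-0.039982, 0.013981)
  [+2]  conj(Y_{4,2})(Ω₁) = (0.117735, -0.111232) ; Y_{4,2}(Ω₂) = (-0.420746, -0.035514) ; Δ = (-0.053487, 0.042619)
  [+3]  conj(Y_{4,3})(Ω₁) = (-0.267197, -0.124255) ; Y_{4,3}(Ω₂) = (-0.038342, 0.301936) ; Δ = (0.047762, -0.075912)
  [+4]  conj(Y_{4,4})(Ω₁) = (0.021787, -0.383285) ; Y_{4,4}(Ω₂) = (0.103259, 0.017557) ; Δ = (0.008979, -0.039195)
Σ over m = (-0.112796, 0.000000); ×(4π/9) → (-0.157493, 0.000000). Real part: -0.157493

-0.157493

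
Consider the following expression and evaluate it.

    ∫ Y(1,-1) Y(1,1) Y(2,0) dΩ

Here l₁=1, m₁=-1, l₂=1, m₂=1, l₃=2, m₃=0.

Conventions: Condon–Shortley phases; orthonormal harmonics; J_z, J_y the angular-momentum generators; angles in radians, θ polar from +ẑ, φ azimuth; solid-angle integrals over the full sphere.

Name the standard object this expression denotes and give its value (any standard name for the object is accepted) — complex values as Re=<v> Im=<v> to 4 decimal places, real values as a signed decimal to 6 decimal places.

This is a Gaunt coefficient — the integral of a triple product of spherical harmonics over the sphere.
Rules hold: Σm=0, L=4 even, 0≤2≤2.
N = 3·3·5 = 45
Δ = 0!·2!·2!/5! = 1/30
Racah Σ t=0..0: t=0:+1/1 = 1/1
⇒ 3j(1 1 2; 0 0 0)² = 2/15, sgn +1
Racah Σ t=0..0: t=0:+1/4 = 1/4
⇒ 3j(1 1 2; -1 1 0)² = 1/30, sgn +1
4πI² = N·(3j₀)²·(3jₘ)² = 1/5
I = +1·√(0.2/4π) = 0.12615663

Gaunt coefficient, +0.126157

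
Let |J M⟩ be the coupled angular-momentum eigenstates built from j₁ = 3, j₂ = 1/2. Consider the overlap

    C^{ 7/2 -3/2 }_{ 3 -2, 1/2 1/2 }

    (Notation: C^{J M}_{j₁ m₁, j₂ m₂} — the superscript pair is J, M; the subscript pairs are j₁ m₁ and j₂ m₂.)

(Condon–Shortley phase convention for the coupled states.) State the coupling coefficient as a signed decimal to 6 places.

triangle: 0!×6!×1!/8! = 720/40320
(j±m)!: 1!×5!×1!×0!×2!×5! = 28800
prefactor² = (2J+1)×Δ×N² = 28800/7
  k=0: +1/(0!×0!×5!×1!×1!×0!) = 1/120
Σ = 1/120  ⇒  CG² = 28800/7×(1/120)² = 2/7
CG = +√(2/7) = +0.534522

+√(2/7) ≈ +0.534522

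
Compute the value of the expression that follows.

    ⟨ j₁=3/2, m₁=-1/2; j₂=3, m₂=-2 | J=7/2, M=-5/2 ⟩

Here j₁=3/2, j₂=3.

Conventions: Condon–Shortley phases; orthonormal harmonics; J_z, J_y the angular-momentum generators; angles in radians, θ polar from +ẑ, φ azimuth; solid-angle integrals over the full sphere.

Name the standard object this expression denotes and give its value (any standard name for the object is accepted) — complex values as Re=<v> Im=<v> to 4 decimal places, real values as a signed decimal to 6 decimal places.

This is a Clebsch–Gordan (vector-coupling) coefficient.
j₁+j₂−J=1  J+j₁−j₂=2  J−j₁+j₂=5  j₁+j₂+J+1=9
(j₁±m₁, j₂±m₂, J±M) = (1,2,1,5,1,6)
P² = 6400/7
sum k=0..1:
  [0] +1/48 = 1/48
  [1] −1/120 = -1/120
S = 1/80
C² = P²·S² = 1/7 ; C = +0.377964

Clebsch–Gordan coefficient, +√(1/7) ≈ +0.377964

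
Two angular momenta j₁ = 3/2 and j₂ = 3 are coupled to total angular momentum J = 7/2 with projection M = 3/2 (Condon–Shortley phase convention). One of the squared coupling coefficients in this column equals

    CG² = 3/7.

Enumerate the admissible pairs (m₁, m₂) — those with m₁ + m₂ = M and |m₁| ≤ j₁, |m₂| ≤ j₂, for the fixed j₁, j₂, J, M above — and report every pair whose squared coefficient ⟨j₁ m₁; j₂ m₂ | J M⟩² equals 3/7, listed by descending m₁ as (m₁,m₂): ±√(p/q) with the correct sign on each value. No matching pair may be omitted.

Admissible pairs with m₁+m₂ = M = 3/2: (-3/2,3), (-1/2,2), (1/2,1), (3/2,0)
  (m₁,m₂)=(3/2,0): CG² = 10/21, CG = +√(10/21)
  (m₁,m₂)=(1/2,1): CG² = 0/1, CG = 0
  (m₁,m₂)=(-1/2,2): CG² = 3/7, CG = −√(3/7)   ← matches the target
  (m₁,m₂)=(-3/2,3): CG² = 2/21, CG = −√(2/21)
Pairs with CG² = 3/7: (-1/2,2): −√(3/7)

(-1/2,2): −√(3/7)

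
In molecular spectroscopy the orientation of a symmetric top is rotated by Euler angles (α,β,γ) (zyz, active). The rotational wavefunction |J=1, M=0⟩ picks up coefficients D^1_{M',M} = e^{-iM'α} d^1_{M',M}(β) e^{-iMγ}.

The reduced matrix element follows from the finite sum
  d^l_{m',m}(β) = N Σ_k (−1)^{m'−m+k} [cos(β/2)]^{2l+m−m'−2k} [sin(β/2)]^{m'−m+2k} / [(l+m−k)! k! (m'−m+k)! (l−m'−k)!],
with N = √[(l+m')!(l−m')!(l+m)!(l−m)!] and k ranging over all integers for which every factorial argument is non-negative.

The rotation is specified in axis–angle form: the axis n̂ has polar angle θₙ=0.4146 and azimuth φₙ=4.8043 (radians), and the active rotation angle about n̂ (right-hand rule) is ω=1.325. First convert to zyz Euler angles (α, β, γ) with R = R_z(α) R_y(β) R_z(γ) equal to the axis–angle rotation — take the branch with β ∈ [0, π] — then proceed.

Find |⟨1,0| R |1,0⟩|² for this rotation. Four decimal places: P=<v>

Axis–angle → zyz. n̂ = (sinθₙcosφₙ, sinθₙsinφₙ, cosθₙ) = (+0.036972, -0.401124, +0.915278), ω = 1.3250.
R = I cosω + sinω [n̂]ₓ + (1−cosω) n̂n̂ᵀ gives
  R = [+0.244363, -0.898989, -0.363462; +0.876546, +0.365077, -0.313664; +0.414673, -0.241943, +0.877217]
β = atan2(√(R₁₃²+R₂₃²), R₃₃) = 0.500762; α = atan2(R₂₃, R₁₃) mod 2π = 3.853580; γ = atan2(R₃₂, −R₃₁) mod 2π = 3.669758
First d^1_{0,0}(β=0.5008), then the phase factors e^{-i(0)α} and e^{-i(0)γ}:
Half-angle: c=0.968818, s=0.247773. N=√(1·1·1·1)=1.000000
k: max(0,(0)−(0))=0 … min(1+(0),1−(0))=1
  k=0: (−1)^0·1.0000/(1)·0.9688^2·0.2478^0 = +0.938609
  k=1: (−1)^1·1.0000/(1)·0.9688^0·0.2478^2 = -0.061391
d^1_{0,0}(0.5008) = +0.938609 -0.061391 = +0.877217
|D^1_{0,0}|² = |d^1_{0,0}(β)|² = (+0.877217)² = 0.769510 (the z-rotation phases have unit modulus)

P=0.7695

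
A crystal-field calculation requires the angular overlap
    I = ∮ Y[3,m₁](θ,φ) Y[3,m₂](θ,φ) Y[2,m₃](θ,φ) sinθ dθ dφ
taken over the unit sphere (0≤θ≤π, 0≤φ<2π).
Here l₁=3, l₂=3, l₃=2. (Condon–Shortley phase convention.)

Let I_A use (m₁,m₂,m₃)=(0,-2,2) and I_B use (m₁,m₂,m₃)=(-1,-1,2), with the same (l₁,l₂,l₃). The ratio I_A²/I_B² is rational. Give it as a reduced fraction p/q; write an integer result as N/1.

Shared (l₁,l₂,l₃)=(3,3,2): N and (l;000)² cancel in I_A²/I_B².
A: Δ = 4!·2!·2!/9! = 1/3780; Racah Σ t=1..1: t=1:−1/24 = -1/24; ⇒ 3j(3 3 2; 0 -2 2)² = 1/21, sgn -1
B: Δ = 4!·2!·2!/9! = 1/3780; Racah Σ t=2..2: t=2:+1/16 = 1/16; ⇒ 3j(3 3 2; -1 -1 2)² = 2/35, sgn +1
I_A²/I_B² = (1/21)/(2/35) = 5/6

5/6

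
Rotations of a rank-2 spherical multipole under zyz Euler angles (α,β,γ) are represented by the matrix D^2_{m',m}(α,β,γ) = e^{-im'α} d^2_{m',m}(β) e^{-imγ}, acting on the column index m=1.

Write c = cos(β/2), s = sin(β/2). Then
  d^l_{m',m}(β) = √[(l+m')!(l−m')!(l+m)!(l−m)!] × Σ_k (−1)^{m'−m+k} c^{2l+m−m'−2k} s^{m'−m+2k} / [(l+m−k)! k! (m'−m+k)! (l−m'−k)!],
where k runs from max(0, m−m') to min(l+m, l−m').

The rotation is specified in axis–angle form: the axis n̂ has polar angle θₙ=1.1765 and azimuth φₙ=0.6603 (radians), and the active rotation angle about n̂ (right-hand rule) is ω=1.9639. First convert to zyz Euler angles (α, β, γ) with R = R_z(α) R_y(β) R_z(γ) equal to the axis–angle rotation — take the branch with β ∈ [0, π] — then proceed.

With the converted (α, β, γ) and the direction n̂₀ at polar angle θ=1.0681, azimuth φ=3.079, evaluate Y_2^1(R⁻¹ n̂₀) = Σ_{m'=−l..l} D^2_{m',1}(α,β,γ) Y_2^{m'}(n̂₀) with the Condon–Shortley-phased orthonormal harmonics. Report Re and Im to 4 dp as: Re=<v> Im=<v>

Axis–angle → zyz. n̂ = (sinθₙcosφₙ, sinθₙsinφₙ, cosθₙ) = (+0.729204, +0.566289, +0.384159), ω = 1.9639.
R = I cosω + sinω [n̂]ₓ + (1−cosω) n̂n̂ᵀ gives
  R = [+0.352368, +0.216264, +0.910531; +0.925977, +0.060467, -0.372707; -0.135660, +0.974461, -0.178949]
β = atan2(√(R₁₃²+R₂₃²), R₃₃) = 1.750714; α = atan2(R₂₃, R₁₃) mod 2π = 5.894663; γ = atan2(R₃₂, −R₃₁) mod 2π = 1.432470
Need the full column D^2_{m',1} for m'=−2..2 at α=5.8947, β=1.7507, γ=1.4325.
cos(β/2)=0.640723, sin(β/2)=0.767772
d^2_{-2,1}: single k=3 term ⇒ +0.579959;  D = -0.345753-0.465626i
d^2_{-1,1}: k∈[2..3] ⇒ +0.725983 -0.347480 = +0.378503;  D = -0.093715-0.366718i
d^2_{0,1}: k∈[1..2] ⇒ +0.494673 -0.710302 = -0.215629;  D = -0.029732+0.213569i
d^2_{1,1}: k∈[0..1] ⇒ +0.168531 -0.725983 = -0.557452;  D = -0.280293+0.481859i
d^2_{2,1}: single k=0 term ⇒ -0.403899;  D = -0.320207+0.246175i
Y_2^{m'}(θ=1.0681,φ=3.079) and Σ D·Y over m':
  (-0.3458-0.4656i)·(+0.2943+0.0370i)  (-0.0937-0.3667i)·(-0.3255-0.0204i)  (-0.0297+0.2136i)·(-0.0958+0.0000i)  (-0.2803+0.4819i)·(+0.3255-0.0204i)  (-0.3202+0.2462i)·(+0.2943-0.0370i)
Y_2^1(R⁻¹ n̂) = -0.225163+0.197879i

Re=-0.2252 Im=0.1979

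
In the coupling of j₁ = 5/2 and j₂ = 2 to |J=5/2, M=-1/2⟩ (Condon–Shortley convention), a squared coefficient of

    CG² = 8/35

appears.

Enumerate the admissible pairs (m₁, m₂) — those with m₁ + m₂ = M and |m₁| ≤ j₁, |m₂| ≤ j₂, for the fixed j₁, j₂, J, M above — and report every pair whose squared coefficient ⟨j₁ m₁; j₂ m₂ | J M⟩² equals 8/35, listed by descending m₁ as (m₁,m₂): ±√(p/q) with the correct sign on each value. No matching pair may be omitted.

Admissible pairs with m₁+m₂ = M = -1/2: (-5/2,2), (-3/2,1), (-1/2,0), (1/2,-1), (3/2,-2)
  (m₁,m₂)=(3/2,-2): CG² = 27/70, CG = +√(27/70)
  (m₁,m₂)=(1/2,-1): CG² = 0/1, CG = 0
  (m₁,m₂)=(-1/2,0): CG² = 8/35, CG = −√(8/35)   ← matches the target
  (m₁,m₂)=(-3/2,1): CG² = 6/35, CG = +√(6/35)
  (m₁,m₂)=(-5/2,2): CG² = 3/14, CG = +√(3/14)
Pairs with CG² = 8/35: (-1/2,0): −√(8/35)

(-1/2,0): −√(8/35)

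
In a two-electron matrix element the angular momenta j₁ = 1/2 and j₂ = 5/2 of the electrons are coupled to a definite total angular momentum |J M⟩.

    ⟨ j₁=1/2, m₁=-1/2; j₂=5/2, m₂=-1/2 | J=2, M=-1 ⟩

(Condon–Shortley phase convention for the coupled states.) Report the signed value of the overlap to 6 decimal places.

j₁+j₂−J=1  J+j₁−j₂=0  J−j₁+j₂=4  j₁+j₂+J+1=6
(j₁±m₁, j₂±m₂, J±M) = (0,1,2,3,1,3)
P² = 12
sum k=1..1:
  [1] −1/6 = -1/6
S = -1/6
C² = P²·S² = 1/3 ; C = -0.577350

−√(1/3) ≈ -0.577350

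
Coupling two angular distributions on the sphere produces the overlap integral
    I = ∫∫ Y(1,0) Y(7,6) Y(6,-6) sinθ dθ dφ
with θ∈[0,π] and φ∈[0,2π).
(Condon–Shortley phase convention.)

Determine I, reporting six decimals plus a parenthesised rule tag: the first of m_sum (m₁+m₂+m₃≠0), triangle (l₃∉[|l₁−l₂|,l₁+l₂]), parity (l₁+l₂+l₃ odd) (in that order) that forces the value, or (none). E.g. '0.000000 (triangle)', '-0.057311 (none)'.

m-sum 0 ✓  L=14 even ✓  6≤6≤8 ✓
Π(2lᵢ+1) = 3×15×13 = 585
triangle coeff Δ(1,7,6) = 1/1365
Σ_t [1,1]: t=1:−1/518400 = -1/518400
(3j)²=7/195 [(1 7 6; 0 0 0)], sign=-1
Σ_t [1,1]: t=1:−1/479001600 = -1/479001600
(3j)²=1/105 [(1 7 6; 0 6 -6)], sign=-1
⇒ 4πI² = 1/5
I = (+1)√(1/5/(4π)) = 0.12615663
No selection rule forces the value: the integral is nonzero (none).

0.126157 (none)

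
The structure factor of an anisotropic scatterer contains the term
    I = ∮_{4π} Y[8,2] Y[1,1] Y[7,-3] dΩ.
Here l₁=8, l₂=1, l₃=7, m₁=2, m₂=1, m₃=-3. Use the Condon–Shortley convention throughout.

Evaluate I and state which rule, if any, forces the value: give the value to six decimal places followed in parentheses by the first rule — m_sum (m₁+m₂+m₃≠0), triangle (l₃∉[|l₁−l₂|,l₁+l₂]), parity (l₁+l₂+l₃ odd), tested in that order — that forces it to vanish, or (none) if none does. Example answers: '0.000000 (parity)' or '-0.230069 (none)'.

0.118504 (none)

Checks pass: Σm=0; 16 even; l₃=7∈[7,9].
(2·8+1)(2·1+1)(2·7+1) = 765
Δ: 2! 14! 0! / 17! → 1/2040
sum: t=1:−1/25401600 = -1/25401600
3j²(8 1 7; 0 0 0) = Δ·Π!·Σ² = 8/255  (sign +1)
sum: t=2:+1/174182400 = 1/174182400
3j²(8 1 7; 2 1 -3) = Δ·Π!·Σ² = 1/136  (sign +1)
combine: 4πI² = 765·8/255·1/136 = 3/17
take √, sign +1: I = 0.11850352
No selection rule forces the value: the integral is nonzero (none).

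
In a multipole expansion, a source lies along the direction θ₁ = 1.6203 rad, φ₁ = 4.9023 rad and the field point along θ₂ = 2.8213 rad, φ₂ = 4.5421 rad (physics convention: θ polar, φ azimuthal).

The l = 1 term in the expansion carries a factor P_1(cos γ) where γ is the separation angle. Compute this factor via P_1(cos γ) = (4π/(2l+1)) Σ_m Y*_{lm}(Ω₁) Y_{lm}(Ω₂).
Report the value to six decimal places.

Term-by-term m-sum for l=1 (normalisation 4π/3 = 4.188790):
  [-1]  conj(Y_{1,-1})(Ω₁) = +0.065140-0.338867i ; Y_{1,-1}(Ω₂) = -0.018434+0.107204i ; Δ = +0.035127+0.013230i
  [+0]  conj(Y_{1,0})(Ω₁) = -0.024178-0.000000i ; Y_{1,0}(Ω₂) = -0.463754+0.000000i ; Δ = +0.011213+0.000000i
  [+1]  conj(Y_{1,1})(Ω₁) = -0.065140-0.338867i ; Y_{1,1}(Ω₂) = +0.018434+0.107204i ; Δ = +0.035127-0.013230i
Total Σ_m = +0.081466+0.000000i. Multiply by 4.188790: +0.341246+0.000000i. P_1(cos γ) = 0.341246

0.341246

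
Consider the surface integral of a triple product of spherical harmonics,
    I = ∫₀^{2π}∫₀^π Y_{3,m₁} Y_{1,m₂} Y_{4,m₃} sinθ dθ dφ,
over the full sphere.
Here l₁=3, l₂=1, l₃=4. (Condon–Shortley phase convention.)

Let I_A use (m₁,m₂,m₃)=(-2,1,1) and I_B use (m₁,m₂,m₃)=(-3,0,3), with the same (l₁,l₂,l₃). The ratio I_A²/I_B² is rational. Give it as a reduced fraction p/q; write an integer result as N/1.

l's match ⇒ only the (l;m) 3-j factors differ between A and B.
A: triangle coeff Δ(3,1,4) = 1/252; Σ_t [0,0]: t=0:+1/240 = 1/240; (3j)²=1/84 [(3 1 4; -2 1 1)], sign=-1
B: triangle coeff Δ(3,1,4) = 1/252; Σ_t [0,0]: t=0:+1/720 = 1/720; (3j)²=1/36 [(3 1 4; -3 0 3)], sign=-1
I_A²/I_B² = (1/84)/(1/36) = 3/7

3/7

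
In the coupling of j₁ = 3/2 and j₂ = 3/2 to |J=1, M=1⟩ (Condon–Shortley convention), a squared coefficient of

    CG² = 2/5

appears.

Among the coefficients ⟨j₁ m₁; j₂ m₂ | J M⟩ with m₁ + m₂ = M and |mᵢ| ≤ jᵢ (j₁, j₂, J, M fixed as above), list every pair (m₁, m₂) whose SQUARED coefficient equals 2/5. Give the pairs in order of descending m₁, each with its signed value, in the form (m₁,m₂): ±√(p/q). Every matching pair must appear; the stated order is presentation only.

Admissible pairs with m₁+m₂ = M = 1: (-1/2,3/2), (1/2,1/2), (3/2,-1/2)
  (m₁,m₂)=(3/2,-1/2): CG² = 3/10, CG = +√(3/10)
  (m₁,m₂)=(1/2,1/2): CG² = 2/5, CG = −√(2/5)   ← matches the target
  (m₁,m₂)=(-1/2,3/2): CG² = 3/10, CG = +√(3/10)
Pairs with CG² = 2/5: (1/2,1/2): −√(2/5)

(1/2,1/2): −√(2/5)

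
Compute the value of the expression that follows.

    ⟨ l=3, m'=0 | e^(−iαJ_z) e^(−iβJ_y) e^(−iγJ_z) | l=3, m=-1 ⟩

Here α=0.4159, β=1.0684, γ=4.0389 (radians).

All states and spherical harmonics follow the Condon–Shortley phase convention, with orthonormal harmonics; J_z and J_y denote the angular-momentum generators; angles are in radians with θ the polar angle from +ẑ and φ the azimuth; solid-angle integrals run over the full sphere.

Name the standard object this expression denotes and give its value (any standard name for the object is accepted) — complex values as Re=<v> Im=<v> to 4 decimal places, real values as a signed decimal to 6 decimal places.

This is a Wigner D-matrix element — the rotation-matrix element ⟨l m'| R(α,β,γ) |l m⟩ in the angular-momentum basis.
Split into d^3_{0,-1}(β=1.0684) × two z-phases.
With c≡cos(β/2)=0.860676 and s≡sin(β/2)=0.509153, N=[6·6·2·24]^{1/2}=41.569219
Admissible k: 0..2 (factorial args all ≥0)
  k=0: (−1)^1·41.5692/(12)·0.8607^5·0.5092^1 = -0.832986
  k=1: (−1)^2·41.5692/(4)·0.8607^3·0.5092^3 = +0.874531
  k=2: (−1)^3·41.5692/(12)·0.8607^1·0.5092^5 = -0.102017
d^3_{0,-1}(1.0684) = -0.832986 +0.874531 -0.102017 = -0.060471
D = (+1.000000+0.000000i)·(-0.060471)·(-0.623717-0.781650i) = +0.037717+0.047267i

Wigner D-matrix element, Re=0.0377 Im=0.0473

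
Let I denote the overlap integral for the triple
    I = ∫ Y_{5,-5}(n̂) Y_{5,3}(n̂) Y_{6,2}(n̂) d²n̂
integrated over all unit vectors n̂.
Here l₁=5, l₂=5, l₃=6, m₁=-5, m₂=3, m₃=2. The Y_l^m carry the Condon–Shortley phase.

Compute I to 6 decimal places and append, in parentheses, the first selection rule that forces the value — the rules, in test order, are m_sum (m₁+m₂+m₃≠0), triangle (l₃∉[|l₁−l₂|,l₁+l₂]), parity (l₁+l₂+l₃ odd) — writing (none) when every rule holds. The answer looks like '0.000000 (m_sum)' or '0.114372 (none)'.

Rules hold: Σm=0, L=16 even, 0≤6≤10.
N = 11·11·13 = 1573
Δ = 4!·6!·6!/17! = 1/28588560
Racah Σ t=0..4: t=0:+1/345600 t=1:−1/13824 t=2:+1/5184 t=3:−1/13824 t=4:+1/345600 = 7/129600
⇒ 3j(5 5 6; 0 0 0)² = 80/7293, sgn +1
Racah Σ t=4..4: t=4:+1/829440 = 1/829440
⇒ 3j(5 5 6; -5 3 2)² = 35/2431, sgn +1
4πI² = N·(3j₀)²·(3jₘ)² = 2800/11271
I = +1·√(0.248425/4π) = 0.14060244
No selection rule forces the value: the integral is nonzero (none).

0.140602 (none)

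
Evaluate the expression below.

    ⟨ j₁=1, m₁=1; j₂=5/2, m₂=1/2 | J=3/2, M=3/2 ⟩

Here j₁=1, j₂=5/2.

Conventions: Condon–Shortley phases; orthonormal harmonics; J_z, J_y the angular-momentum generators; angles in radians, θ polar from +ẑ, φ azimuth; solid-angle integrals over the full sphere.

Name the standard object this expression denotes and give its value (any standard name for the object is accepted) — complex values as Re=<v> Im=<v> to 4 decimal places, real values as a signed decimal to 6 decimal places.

Clebsch–Gordan coefficient, +√(1/15) ≈ +0.258199

This is a Clebsch–Gordan (vector-coupling) coefficient.
√[4·2!0!3!/6! · 2!0!3!2!3!0!] = √(48/5)
  +(−1)^0/∏(0,2,0,3,0,0)! = 1/12  (running 1/12)
⟨..|..⟩ = √(48/5)·(1/12) = +0.258199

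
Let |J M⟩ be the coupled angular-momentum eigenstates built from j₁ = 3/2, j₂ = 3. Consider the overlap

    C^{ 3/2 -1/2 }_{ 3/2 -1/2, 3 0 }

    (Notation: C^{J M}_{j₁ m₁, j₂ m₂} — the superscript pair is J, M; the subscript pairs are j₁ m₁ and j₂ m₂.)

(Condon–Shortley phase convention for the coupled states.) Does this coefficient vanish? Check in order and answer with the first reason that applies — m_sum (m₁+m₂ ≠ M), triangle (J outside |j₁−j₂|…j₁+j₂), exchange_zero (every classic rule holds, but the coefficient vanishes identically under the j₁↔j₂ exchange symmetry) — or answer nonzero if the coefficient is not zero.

m-sum: m₁+m₂ = -1/2+0 = -1/2, M = -1/2  ✓
triangle: |j₁−j₂| = 3/2 ≤ J = 3/2 ≤ j₁+j₂ = 9/2  ✓
exchange: j₁≠j₂ or m₁≠m₂ — the exchange symmetry imposes no constraint here
value check: CG = +√(9/35) = +0.507093 ≠ 0

nonzero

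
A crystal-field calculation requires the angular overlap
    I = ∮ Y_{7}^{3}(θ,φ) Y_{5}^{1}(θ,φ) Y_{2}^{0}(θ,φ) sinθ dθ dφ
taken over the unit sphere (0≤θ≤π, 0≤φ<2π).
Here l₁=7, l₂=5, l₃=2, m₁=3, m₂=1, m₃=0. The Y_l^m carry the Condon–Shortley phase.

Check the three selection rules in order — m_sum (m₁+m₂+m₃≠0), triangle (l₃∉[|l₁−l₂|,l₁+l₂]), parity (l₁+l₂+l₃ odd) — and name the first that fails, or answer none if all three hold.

m_sum

m₁+m₂+m₃ = 3 + 1 + 0 = 4  ✗
triangle: |7−5|=2 ≤ l₃=2 ≤ 7+5=12
parity: l₁+l₂+l₃ = 14 is even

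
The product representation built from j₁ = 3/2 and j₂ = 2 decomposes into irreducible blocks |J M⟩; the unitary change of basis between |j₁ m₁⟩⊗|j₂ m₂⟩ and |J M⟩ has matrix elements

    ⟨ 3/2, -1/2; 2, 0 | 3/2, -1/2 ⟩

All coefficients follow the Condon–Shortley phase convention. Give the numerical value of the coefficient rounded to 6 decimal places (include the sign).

−√(1/5) = -0.447214

triangle: 2!·1!·2!/6! = 4/720
(j±m)!: 1!·2!·2!·2!·1!·2! = 16
prefactor² = (2J+1)·Δ·N² = 16/45
  k=1: −1/(1!·1!·1!·1!·0!·1!) = -1
  k=2: +1/(2!·0!·0!·0!·1!·2!) = 1/4
Σ = -3/4  ⇒  CG² = 16/45·(-3/4)² = 1/5
CG = −√(1/5) = -0.447214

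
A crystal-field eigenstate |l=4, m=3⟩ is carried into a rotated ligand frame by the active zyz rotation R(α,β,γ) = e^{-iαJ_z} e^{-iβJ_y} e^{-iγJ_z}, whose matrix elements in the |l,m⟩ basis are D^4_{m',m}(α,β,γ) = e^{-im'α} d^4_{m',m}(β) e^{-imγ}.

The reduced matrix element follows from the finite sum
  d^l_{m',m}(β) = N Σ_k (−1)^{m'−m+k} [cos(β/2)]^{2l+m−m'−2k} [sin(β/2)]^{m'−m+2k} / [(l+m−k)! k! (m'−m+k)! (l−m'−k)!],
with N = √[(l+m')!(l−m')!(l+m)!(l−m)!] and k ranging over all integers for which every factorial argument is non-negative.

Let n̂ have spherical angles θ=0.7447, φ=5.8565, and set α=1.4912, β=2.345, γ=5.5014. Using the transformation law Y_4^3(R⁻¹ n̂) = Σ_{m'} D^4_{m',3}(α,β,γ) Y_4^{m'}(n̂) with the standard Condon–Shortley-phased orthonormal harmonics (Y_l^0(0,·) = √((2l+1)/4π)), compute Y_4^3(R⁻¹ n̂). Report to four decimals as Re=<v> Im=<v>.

Need the full column D^4_{m',3} for m'=−4..4 at α=1.4912, β=2.3450, γ=5.5014.
cos(β/2)=0.387849, sin(β/2)=0.921723
d^4_{-4,3}: single k=7 term ⇒ +0.620027;  D = -0.273132+0.556626i
d^4_{-3,3}: k∈[6..7] ⇒ +0.645692 -0.520959 = +0.124733;  D = +0.107254+0.063676i
d^4_{-2,3}: k∈[5..6] ⇒ +0.435687 -0.820218 = -0.384532;  D = -0.221974+0.313994i
d^4_{-1,3}: k∈[4..5] ⇒ +0.216058 -0.732146 = -0.516088;  D = +0.396395+0.330481i
d^4_{0,3}: k∈[3..4] ⇒ +0.081316 -0.459254 = -0.377938;  D = +0.264330-0.270123i
d^4_{1,3}: k∈[2..3] ⇒ +0.022953 -0.216058 = -0.193104;  D = -0.126842-0.145604i
d^4_{2,3}: k∈[1..2] ⇒ +0.004553 -0.077143 = -0.072590;  D = -0.058352+0.043178i
d^4_{3,3}: k∈[0..1] ⇒ +0.000512 -0.020243 = -0.019731;  D = +0.010438+0.016744i
d^4_{4,3}: single k=0 term ⇒ -0.003442;  D = +0.003056-0.001583i
Y_4^{m'}(θ=0.7447,φ=5.8565) and Σ D·Y over m':
  (-0.2731+0.5566i)·(-0.0127+0.0925i)  (+0.1073+0.0637i)·(+0.0821+0.2745i)  (-0.2220+0.3140i)·(+0.2813+0.3224i)  (+0.3964+0.3305i)·(+0.1684+0.0766i)  (+0.2643-0.2701i)·(-0.3162+0.0000i)  (-0.1268-0.1456i)·(-0.1684+0.0766i)  (-0.0584+0.0432i)·(+0.2813-0.3224i)  (+0.0104+0.0167i)·(-0.0821+0.2745i)  (+0.0031-0.0016i)·(-0.0127-0.0925i)
Y_4^3(R⁻¹ n̂) = -0.238142+0.237519i

Re=-0.2381 Im=0.2375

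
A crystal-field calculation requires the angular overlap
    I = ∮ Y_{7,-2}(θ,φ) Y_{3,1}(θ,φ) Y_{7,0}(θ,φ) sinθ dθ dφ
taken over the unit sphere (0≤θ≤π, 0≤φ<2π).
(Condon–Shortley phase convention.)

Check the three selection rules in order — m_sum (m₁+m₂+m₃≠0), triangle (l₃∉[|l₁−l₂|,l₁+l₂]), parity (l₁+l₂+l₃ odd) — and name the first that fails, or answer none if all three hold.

Σmᵢ = -1  ✗
l₃∈[|l₁−l₂|,l₁+l₂]=[4,10], have l₃=7
Σlᵢ = 17 ⇒ odd

m_sum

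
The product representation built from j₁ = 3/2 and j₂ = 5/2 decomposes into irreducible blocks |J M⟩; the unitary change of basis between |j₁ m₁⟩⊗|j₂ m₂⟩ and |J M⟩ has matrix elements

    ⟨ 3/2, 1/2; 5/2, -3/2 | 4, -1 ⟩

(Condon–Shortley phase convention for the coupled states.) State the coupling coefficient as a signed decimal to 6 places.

+0.517549  (= +√(15/56))

triangle: 0!·3!·5!/9! = 720/362880
(j±m)!: 2!·1!·1!·4!·3!·5! = 34560
prefactor² = (2J+1)·Δ·N² = 4320/7
  k=0: +1/(0!·0!·1!·1!·2!·4!) = 1/48
Σ = 1/48  ⇒  CG² = 4320/7·(1/48)² = 15/56
CG = +√(15/56) = +0.517549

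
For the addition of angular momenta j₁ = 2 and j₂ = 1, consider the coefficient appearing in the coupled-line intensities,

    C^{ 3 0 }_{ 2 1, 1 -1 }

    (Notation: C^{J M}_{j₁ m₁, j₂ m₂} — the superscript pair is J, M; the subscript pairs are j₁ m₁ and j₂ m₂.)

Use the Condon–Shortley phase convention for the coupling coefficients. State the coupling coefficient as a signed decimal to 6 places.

+0.447214

triangle: 0!*4!*2!/7! = 48/5040
(j±m)!: 3!*1!*0!*2!*3!*3! = 432
prefactor² = (2J+1)*Δ*N² = 144/5
  k=0: +1/(0!*0!*1!*0!*3!*2!) = 1/12
Σ = 1/12  ⇒  CG² = 144/5*(1/12)² = 1/5
CG = +√(1/5) = +0.447214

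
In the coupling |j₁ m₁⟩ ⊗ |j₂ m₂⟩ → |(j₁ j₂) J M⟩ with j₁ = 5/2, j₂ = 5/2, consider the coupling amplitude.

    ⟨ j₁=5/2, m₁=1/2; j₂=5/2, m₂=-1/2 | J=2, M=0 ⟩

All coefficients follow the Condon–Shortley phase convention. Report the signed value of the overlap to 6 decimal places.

-0.436436  (= −√(4/21))

triangle: 3!*2!*2!/8! = 24/40320
(j±m)!: 3!*2!*2!*3!*2!*2! = 576
prefactor² = (2J+1)*Δ*N² = 12/7
  k=0: +1/(0!*3!*2!*2!*0!*0!) = 1/24
  k=1: −1/(1!*2!*1!*1!*1!*1!) = -1/2
  k=2: +1/(2!*1!*0!*0!*2!*2!) = 1/8
Σ = -1/3  ⇒  CG² = 12/7*(-1/3)² = 4/21
CG = −√(4/21) = -0.436436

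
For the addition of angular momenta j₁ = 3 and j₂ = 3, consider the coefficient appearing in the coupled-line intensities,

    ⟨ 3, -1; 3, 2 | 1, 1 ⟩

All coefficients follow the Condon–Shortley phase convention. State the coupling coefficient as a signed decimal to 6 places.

triangle: 5!·1!·1!/8! = 120/40320
(j±m)!: 2!·4!·5!·1!·2!·0! = 11520
prefactor² = (2J+1)·Δ·N² = 720/7
  k=4: +1/(4!·1!·0!·1!·1!·0!) = 1/24
Σ = 1/24  ⇒  CG² = 720/7·(1/24)² = 5/28
CG = +√(5/28) = +0.422577

+0.422577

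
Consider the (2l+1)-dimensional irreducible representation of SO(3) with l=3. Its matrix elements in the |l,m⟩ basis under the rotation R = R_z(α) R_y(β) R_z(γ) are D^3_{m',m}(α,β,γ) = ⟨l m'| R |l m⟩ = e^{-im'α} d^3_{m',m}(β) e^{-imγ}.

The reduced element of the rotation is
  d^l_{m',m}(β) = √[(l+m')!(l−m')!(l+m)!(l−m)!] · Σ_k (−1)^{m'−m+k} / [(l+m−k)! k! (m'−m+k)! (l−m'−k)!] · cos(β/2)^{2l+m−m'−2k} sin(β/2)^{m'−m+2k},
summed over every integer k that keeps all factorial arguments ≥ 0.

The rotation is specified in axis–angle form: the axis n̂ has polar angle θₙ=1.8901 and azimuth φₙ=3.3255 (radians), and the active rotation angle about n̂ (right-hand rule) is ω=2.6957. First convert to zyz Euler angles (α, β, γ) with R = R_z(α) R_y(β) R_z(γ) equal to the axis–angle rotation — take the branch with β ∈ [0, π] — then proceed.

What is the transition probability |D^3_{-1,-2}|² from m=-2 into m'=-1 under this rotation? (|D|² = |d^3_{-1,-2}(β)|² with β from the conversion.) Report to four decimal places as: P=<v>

P=0.0615

Axis–angle → zyz. n̂ = (sinθₙcosφₙ, sinθₙsinφₙ, cosθₙ) = (-0.933443, -0.173629, -0.313906), ω = 2.6957.
R = I cosω + sinω [n̂]ₓ + (1−cosω) n̂n̂ᵀ gives
  R = [+0.755215, +0.443675, +0.482497; +0.172923, -0.844880, +0.506237; +0.632257, -0.298883, -0.714787]
β = atan2(√(R₁₃²+R₂₃²), R₃₃) = 2.367116; α = atan2(R₂₃, R₁₃) mod 2π = 0.809404; γ = atan2(R₃₂, −R₃₁) mod 2π = 3.583182
Split into d^3_{-1,-2}(β=2.3671) × two z-phases.
c=cos(2.367116/2)=0.377633, s=sin(2.367116/2)=0.925955; N=√[2·24·1·120]=75.894664
Admissible k: 0..1 (factorial args all ≥0)
  k=0: (−1)^1·75.8947/(24)·0.3776^5·0.9260^1 = -0.022487
  k=1: (−1)^2·75.8947/(12)·0.3776^3·0.9260^3 = +0.270402
d^3_{-1,-2}(2.3671) = -0.022487 +0.270402 = +0.247914
|D^3_{-1,-2}|² = |d^3_{-1,-2}(β)|² = (+0.247914)² = 0.061461 (the z-rotation phases have unit modulus)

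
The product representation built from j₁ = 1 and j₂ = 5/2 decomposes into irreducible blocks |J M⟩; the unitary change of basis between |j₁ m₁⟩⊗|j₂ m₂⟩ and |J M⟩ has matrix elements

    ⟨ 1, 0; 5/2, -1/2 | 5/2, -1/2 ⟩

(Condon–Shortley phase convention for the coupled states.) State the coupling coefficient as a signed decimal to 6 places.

+√(1/35) = +0.169031

j₁+j₂−J=1  J+j₁−j₂=1  J−j₁+j₂=4  j₁+j₂+J+1=7
(j₁±m₁, j₂±m₂, J±M) = (1,1,2,3,2,3)
P² = 144/35
sum k=0..1:
  [0] +1/4 = 1/4
  [1] −1/6 = -1/6
S = 1/12
C² = P²·S² = 1/35 ; C = +0.169031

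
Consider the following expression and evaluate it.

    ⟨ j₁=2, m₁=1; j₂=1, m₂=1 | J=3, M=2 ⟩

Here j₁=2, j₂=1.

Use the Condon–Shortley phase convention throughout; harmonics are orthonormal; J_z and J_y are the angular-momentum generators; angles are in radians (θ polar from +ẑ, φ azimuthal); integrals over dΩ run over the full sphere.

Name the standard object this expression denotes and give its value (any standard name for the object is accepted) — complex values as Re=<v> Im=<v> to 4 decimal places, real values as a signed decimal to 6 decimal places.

This is a Clebsch–Gordan (vector-coupling) coefficient.
triangle: 0!*4!*2!/7! = 48/5040
(j±m)!: 3!*1!*2!*0!*5!*1! = 1440
prefactor² = (2J+1)*Δ*N² = 96
  k=0: +1/(0!*0!*1!*2!*3!*0!) = 1/12
Σ = 1/12  ⇒  CG² = 96*(1/12)² = 2/3
CG = +√(2/3) = +0.816497

Clebsch–Gordan coefficient, +√(2/3) ≈ +0.816497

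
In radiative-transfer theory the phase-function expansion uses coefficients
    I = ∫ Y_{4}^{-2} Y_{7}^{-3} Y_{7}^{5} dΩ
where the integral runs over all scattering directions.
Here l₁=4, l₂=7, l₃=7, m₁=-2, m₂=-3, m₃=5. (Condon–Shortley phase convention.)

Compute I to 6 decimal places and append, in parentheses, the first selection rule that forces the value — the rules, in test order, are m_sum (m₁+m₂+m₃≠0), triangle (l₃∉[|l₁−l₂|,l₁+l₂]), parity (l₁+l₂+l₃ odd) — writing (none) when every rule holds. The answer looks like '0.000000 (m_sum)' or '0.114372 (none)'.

-0.100310 (none)

Rules hold: Σm=0, L=18 even, 3≤7≤11.
N = 9·15·15 = 2025
Δ = 4!·4!·10!/19! = 1/58198140
Racah Σ t=0..4: t=0:+1/17418240 t=1:−1/622080 t=2:+1/230400 t=3:−1/622080 t=4:+1/17418240 = 1/806400
⇒ 3j(4 7 7; 0 0 0)² = 2268/230945, sgn -1
Racah Σ t=2..4: t=2:+1/7741440 t=3:−1/13063680 t=4:+1/348364800 = 29/522547200
⇒ 3j(4 7 7; -2 -3 5)² = 1682/264537, sgn +1
4πI² = N·(3j₀)²·(3jₘ)² = 24523560/193947611
I = -1·√(0.126444/4π) = -0.10031009
No selection rule forces the value: the integral is nonzero (none).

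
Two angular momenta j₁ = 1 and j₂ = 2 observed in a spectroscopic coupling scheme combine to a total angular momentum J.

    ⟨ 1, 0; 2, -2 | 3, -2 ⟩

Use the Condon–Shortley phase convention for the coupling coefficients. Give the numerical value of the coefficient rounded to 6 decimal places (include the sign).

+0.577350  (= +√(1/3))

√[7·0!2!4!/7! · 1!1!0!4!1!5!] = √(192)
  +(−1)^0/∏(0,0,1,0,1,4)! = 1/24  (running 1/24)
⟨..|..⟩ = √(192)·(1/24) = +0.577350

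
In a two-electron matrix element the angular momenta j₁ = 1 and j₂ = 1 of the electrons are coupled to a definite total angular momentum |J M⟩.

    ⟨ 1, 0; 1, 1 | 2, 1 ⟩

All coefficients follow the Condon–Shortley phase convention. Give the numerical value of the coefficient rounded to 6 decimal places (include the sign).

j₁+j₂−J=0  J+j₁−j₂=2  J−j₁+j₂=2  j₁+j₂+J+1=5
(j₁±m₁, j₂±m₂, J±M) = (1,1,2,0,3,1)
P² = 2
sum k=0..0:
  [0] +1/2 = 1/2
S = 1/2
C² = P²·S² = 1/2 ; C = +0.707107

+0.707107  (= +√(1/2))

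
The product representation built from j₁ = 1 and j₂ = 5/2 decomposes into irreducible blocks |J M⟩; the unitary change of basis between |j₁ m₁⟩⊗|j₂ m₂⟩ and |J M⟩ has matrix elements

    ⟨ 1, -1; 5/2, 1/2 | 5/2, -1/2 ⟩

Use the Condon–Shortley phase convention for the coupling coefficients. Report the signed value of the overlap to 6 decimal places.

triangle: 1!·1!·4!/7! = 24/5040
(j±m)!: 0!·2!·3!·2!·2!·3! = 288
prefactor² = (2J+1)·Δ·N² = 288/35
  k=1: −1/(1!·0!·1!·2!·0!·2!) = -1/4
Σ = -1/4  ⇒  CG² = 288/35·(-1/4)² = 18/35
CG = −√(18/35) = -0.717137

-0.717137  (= −√(18/35))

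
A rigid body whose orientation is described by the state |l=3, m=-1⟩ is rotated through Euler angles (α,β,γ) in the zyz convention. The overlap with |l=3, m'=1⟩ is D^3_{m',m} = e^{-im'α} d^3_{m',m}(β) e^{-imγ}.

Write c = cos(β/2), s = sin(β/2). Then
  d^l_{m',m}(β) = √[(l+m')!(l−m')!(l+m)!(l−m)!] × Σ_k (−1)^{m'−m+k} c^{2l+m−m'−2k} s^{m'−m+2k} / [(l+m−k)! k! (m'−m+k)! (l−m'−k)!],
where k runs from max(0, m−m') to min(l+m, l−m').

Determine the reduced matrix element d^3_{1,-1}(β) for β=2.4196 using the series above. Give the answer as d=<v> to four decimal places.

d=-0.0123

d^3_{1,-1}(β=2.4196) via the finite sum:
c=cos(2.419600/2)=0.353207, s=sin(2.419600/2)=0.935545; N=√[24·2·2·24]=48.000000
Admissible k: 0..2 (factorial args all ≥0)
  k=0: (−1)^2·48.0000/(8)·0.3532^4·0.9355^2 = +0.081733
  k=1: (−1)^3·48.0000/(6)·0.3532^2·0.9355^4 = -0.764552
  k=2: (−1)^4·48.0000/(48)·0.3532^0·0.9355^6 = +0.670485
d^3_{1,-1}(2.4196) = +0.081733 -0.764552 +0.670485 = -0.012334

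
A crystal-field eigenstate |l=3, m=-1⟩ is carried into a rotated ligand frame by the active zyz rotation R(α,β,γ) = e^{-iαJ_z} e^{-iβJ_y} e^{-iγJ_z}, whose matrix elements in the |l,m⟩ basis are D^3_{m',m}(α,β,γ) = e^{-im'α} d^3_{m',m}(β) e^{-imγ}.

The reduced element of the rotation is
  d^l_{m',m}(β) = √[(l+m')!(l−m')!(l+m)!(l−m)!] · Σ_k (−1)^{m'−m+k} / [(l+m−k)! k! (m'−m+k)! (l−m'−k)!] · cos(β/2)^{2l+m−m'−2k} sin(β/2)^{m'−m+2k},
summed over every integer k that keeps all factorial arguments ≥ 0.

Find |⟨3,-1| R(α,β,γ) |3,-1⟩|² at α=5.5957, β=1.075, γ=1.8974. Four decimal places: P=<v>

Split into d^3_{-1,-1}(β=1.0750) × two z-phases.
c=cos(1.075000/2)=0.858991, s=sin(1.075000/2)=0.511990; N=√[2·24·2·24]=48.000000
Admissible k: 0..2 (factorial args all ≥0)
  k=0: (−1)^0·48.0000/(48)·0.8590^6·0.5120^0 = +0.401729
  k=1: (−1)^1·48.0000/(6)·0.8590^4·0.5120^2 = -1.141743
  k=2: (−1)^2·48.0000/(8)·0.8590^2·0.5120^4 = +0.304211
d^3_{-1,-1}(1.0750) = +0.401729 -1.141743 +0.304211 = -0.435803
|D^3_{-1,-1}|² = |d^3_{-1,-1}(β)|² = (-0.435803)² = 0.189924 (the z-rotation phases have unit modulus)

P=0.1899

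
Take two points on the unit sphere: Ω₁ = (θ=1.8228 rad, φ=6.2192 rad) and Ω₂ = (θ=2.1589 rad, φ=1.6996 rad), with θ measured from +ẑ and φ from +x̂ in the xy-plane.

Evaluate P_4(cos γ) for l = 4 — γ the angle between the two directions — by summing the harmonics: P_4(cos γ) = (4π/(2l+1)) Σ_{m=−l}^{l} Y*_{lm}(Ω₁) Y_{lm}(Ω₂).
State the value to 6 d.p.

0.374035

Summing Y*_{l m}(θ₁,φ₁)·Y_{l m}(θ₂,φ₂) over m ∈ [−4, 4]; prefactor 4π/(2·4+1) = 1.396263:
  [-4]  conj(Y_{4,-4})(Ω₁) = (0.376538, -0.098532) ; Y_{4,-4}(Ω₂) = (0.184518, -0.104479) ; Δ = (0.059183, -0.057521)
  [-3]  conj(Y_{4,-3})(Ω₁) = (-0.278243, 0.054076) ; Y_{4,-3}(Ω₂) = (-0.150717, -0.370435) ; Δ = (0.061968, 0.094921)
  [-2]  conj(Y_{4,-2})(Ω₁) = (-0.175740, 0.022613) ; Y_{4,-2}(Ω₂) = (-0.258516, 0.068109) ; Δ = (0.043891, -0.017815)
  [-1]  conj(Y_{4,-1})(Ω₁) = (0.292392, -0.018734) ; Y_{4,-1}(Ω₂) = (-0.023715, -0.183100) ; Δ = (-0.010364, -0.053093)
  [+0]  conj(Y_{4,0})(Ω₁) = (0.134359, -0.000000) ; Y_{4,0}(Ω₂) = (-0.308677, 0.000000) ; Δ = (-0.041473, 0.000000)
  [+1]  conj(Y_{4,1})(Ω₁) = (-0.292392, -0.018734) ; Y_{4,1}(Ω₂) = (0.023715, -0.183100) ; Δ = (-0.010364, 0.053093)
  [+2]  conj(Y_{4,2})(Ω₁) = (-0.175740, -0.022613) ; Y_{4,2}(Ω₂) = (-0.258516, -0.068109) ; Δ = (0.043891, 0.017815)
  [+3]  conj(Y_{4,3})(Ω₁) = (0.278243, 0.054076) ; Y_{4,3}(Ω₂) = (0.150717, -0.370435) ; Δ = (0.061968, -0.094921)
  [+4]  conj(Y_{4,4})(Ω₁) = (0.376538, 0.098532) ; Y_{4,4}(Ω₂) = (0.184518, 0.104479) ; Δ = (0.059183, 0.057521)
Accumulated sum (0.267883, 0.000000); after 4π/(2l+1) scaling, (0.374035, 0.000000) ⇒ P_4 = 0.374035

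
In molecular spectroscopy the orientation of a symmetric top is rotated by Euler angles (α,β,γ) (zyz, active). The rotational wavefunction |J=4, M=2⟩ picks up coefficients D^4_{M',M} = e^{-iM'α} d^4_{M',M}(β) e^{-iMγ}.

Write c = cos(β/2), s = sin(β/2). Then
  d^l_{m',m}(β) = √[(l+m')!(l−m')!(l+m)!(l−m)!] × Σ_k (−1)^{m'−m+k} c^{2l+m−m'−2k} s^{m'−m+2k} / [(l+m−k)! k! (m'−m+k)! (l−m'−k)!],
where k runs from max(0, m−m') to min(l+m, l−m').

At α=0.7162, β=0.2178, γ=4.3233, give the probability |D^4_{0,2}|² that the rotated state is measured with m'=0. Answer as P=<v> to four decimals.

P=0.0110

D^4_{0,2}(0.7162,0.2178,4.3233) = e^{-i·0·0.7162}·d^4_{0,2}(0.2178)·e^{-i·2·4.3233}. Compute d first:
Half-angle: c=0.994076, s=0.108685. N=√(24·24·720·2)=910.735966
The bounds max(0,m−m')=2 and min(l+m,l−m')=4 give 3 terms
  k=2: (−1)^0·910.7360/(96)·0.9941^6·0.1087^2 = +0.108138
  k=3: (−1)^1·910.7360/(36)·0.9941^4·0.1087^4 = -0.003447
  k=4: (−1)^2·910.7360/(96)·0.9941^2·0.1087^6 = +0.000015
d^4_{0,2}(0.2178) = +0.108138 -0.003447 +0.000015 = +0.104706
|D^4_{0,2}|² = |d^4_{0,2}(β)|² = (+0.104706)² = 0.010963 (the z-rotation phases have unit modulus)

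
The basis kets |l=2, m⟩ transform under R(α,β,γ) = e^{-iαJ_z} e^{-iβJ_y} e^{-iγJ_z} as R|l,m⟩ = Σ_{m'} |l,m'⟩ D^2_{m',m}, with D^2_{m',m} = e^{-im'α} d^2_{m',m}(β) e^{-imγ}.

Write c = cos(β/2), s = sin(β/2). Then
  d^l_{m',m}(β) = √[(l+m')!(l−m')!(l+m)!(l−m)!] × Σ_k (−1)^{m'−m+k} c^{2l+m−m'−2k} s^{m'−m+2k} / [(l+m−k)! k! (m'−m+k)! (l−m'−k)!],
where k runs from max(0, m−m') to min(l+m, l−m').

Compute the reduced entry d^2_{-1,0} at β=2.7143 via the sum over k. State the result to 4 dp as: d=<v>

d=-0.4619

d^2_{-1,0}(β=2.7143) via the finite sum:
c=cos(2.714300/2)=0.212025, s=sin(2.714300/2)=0.977264; N=√[1·6·2·2]=4.898979
k∈{1,2} keeps every argument non-negative
  k=1: (−1)^0·4.8990/(2)·0.2120^3·0.9773^1 = +0.022816
  k=2: (−1)^1·4.8990/(2)·0.2120^1·0.9773^3 = -0.484728
d^2_{-1,0}(2.7143) = +0.022816 -0.484728 = -0.461912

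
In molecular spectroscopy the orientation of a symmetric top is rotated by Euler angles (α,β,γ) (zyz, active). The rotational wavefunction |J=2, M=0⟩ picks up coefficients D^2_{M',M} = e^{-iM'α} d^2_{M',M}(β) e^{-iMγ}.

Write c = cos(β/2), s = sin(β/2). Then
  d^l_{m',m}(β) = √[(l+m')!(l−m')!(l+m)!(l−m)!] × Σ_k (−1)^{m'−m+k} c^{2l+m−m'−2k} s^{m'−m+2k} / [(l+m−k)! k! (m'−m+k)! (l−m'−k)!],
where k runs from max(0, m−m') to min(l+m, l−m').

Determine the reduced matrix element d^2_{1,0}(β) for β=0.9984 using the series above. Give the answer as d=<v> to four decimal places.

d^2_{1,0}(β=0.9984) via the finite sum:
With c≡cos(β/2)=0.877966 and s≡sin(β/2)=0.478723, N=[6·1·2·2]^{1/2}=4.898979
k∈{0,1} keeps every argument non-negative
  k=0: (−1)^1·4.8990/(2)·0.8780^3·0.4787^1 = -0.793584
  k=1: (−1)^2·4.8990/(2)·0.8780^1·0.4787^3 = +0.235943
d^2_{1,0}(0.9984) = -0.793584 +0.235943 = -0.557641

d=-0.5576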